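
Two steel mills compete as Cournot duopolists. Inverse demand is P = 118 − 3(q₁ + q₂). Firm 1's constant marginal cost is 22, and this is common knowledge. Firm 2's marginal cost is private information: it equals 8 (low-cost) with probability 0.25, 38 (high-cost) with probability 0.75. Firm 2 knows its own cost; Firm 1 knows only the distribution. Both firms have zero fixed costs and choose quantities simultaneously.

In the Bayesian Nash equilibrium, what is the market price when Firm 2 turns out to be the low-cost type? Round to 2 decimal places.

Type-c best response for Firm 2: q₂(c) = (118 − c)/6 − q₁/2.
Firm 1 maximizes expected profit; its first-order condition is 118 − 6q₁ − 3E[q₂] − 22 = 0.
Substituting E[q₂] and solving: E[c₂] = 30.5, so q₁ = (118 − 2·22 + 30.5)/9 = 11.6111.
q₂(low-cost) = 12.5278, so P = 118 − 3·(11.6111 + 12.5278) = 45.5833.

45.58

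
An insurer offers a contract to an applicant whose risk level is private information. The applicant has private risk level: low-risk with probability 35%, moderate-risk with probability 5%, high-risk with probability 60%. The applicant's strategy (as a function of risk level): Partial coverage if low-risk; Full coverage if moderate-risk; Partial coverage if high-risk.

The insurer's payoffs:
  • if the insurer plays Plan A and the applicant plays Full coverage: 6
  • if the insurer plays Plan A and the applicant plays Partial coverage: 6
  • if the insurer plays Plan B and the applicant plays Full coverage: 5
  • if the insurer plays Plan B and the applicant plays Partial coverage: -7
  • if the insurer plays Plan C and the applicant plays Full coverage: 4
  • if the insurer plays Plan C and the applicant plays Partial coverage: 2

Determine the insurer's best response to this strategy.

Plan A

E[Plan A] = 0.35·(6) + 0.05·(6) + 0.6·(6) = 6
E[Plan B] = 0.35·(-7) + 0.05·(5) + 0.6·(-7) = -6.4
E[Plan C] = 0.35·(2) + 0.05·(4) + 0.6·(2) = 2.1
Best response: Plan A (6 is the largest).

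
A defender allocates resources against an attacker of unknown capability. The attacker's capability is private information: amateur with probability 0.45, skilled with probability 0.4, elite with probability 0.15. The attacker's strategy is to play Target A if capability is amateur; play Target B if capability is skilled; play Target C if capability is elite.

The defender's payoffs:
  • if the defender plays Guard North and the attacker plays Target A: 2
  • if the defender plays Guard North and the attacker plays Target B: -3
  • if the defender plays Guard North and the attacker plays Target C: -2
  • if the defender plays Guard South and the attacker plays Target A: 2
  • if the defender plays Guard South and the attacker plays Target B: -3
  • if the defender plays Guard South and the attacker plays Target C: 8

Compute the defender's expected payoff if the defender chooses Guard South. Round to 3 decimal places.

0.900

E[Guard South] = 0.45·2 + 0.4·(-3) + 0.15·8 = 0.9 + (-1.2) + 1.2 = 0.9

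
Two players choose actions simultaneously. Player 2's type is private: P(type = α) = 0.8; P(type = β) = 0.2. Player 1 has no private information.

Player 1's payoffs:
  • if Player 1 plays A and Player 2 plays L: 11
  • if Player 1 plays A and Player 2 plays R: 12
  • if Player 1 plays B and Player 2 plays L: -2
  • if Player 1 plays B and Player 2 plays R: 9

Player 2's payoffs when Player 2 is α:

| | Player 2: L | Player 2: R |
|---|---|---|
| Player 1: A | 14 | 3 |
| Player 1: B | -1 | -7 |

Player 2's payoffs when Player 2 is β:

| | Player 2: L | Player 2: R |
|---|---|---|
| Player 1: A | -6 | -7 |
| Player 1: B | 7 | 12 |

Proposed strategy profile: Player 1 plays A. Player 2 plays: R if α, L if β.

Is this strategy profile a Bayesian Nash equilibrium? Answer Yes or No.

Player 1 plays A: E[A] = 0.8·(12) + 0.2·(11) = 11.8; E[B] = 6.8. Best-responding. ✓
Player 2 (type α), facing A: L gives 14, R gives 3. Proposed R is not best — profitable deviation exists. ✗
Player 2 (type β), facing A: L gives -6, R gives -7. Proposed L is best. ✓

No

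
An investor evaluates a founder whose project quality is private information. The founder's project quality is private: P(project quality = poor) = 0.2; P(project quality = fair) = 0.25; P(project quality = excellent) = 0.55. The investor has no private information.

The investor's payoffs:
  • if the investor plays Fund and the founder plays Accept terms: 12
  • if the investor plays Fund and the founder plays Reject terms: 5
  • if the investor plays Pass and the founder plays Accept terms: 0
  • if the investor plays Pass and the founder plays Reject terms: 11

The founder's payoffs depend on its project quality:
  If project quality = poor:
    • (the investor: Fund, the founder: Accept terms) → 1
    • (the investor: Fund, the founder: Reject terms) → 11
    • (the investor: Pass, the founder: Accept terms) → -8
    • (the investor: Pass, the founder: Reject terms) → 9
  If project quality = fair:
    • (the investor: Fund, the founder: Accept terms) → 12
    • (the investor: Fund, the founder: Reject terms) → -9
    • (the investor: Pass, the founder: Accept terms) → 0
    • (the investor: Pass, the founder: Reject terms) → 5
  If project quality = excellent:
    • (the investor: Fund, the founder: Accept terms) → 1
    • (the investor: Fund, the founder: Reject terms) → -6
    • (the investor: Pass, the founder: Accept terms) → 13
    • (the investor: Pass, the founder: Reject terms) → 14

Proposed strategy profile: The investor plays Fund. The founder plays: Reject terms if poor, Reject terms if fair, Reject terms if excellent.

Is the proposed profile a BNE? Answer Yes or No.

No

The investor plays Fund: E[Fund] = 0.2·(5) + 0.25·(5) + 0.55·(5) = 5; E[Pass] = 11. Not best-responding. ✗
The founder (project quality poor), facing Fund: Accept terms gives 1, Reject terms gives 11. Proposed Reject terms is best. ✓
The founder (project quality fair), facing Fund: Accept terms gives 12, Reject terms gives -9. Proposed Reject terms is not best — profitable deviation exists. ✗
The founder (project quality excellent), facing Fund: Accept terms gives 1, Reject terms gives -6. Proposed Reject terms is not best — profitable deviation exists. ✗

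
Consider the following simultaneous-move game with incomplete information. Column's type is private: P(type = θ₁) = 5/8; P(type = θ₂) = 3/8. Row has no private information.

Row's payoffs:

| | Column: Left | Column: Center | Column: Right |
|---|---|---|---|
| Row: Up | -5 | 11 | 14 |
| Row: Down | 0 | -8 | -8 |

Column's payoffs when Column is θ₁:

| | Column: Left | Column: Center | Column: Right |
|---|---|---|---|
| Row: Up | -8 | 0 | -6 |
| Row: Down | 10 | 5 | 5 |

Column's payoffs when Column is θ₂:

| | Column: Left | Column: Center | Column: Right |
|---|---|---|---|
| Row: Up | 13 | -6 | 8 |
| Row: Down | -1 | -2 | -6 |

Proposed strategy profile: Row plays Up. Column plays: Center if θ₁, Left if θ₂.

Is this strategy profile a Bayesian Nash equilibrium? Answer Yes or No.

Yes

Row plays Up: E[Up] = 5/8·(11) + 3/8·(-5) = 5; E[Down] = -5. Best-responding. ✓
Column (type θ₁), facing Up: Left gives -8, Center gives 0, Right gives -6. Proposed Center is best. ✓
Column (type θ₂), facing Up: Left gives 13, Center gives -6, Right gives 8. Proposed Left is best. ✓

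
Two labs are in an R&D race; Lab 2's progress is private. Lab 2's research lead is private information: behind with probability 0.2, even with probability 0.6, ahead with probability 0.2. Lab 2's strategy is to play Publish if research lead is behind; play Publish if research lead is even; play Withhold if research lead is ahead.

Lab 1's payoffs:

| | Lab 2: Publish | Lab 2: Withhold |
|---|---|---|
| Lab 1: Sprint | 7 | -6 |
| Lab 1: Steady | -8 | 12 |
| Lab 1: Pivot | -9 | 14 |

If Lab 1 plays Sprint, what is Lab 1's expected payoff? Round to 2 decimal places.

4.40

Take the expectation over Lab 2's research lead, weighting each type's action by its prior probability.
E[Sprint] = 0.2·7 + 0.6·7 + 0.2·(-6) = 1.4 + 4.2 + (-1.2) = 4.4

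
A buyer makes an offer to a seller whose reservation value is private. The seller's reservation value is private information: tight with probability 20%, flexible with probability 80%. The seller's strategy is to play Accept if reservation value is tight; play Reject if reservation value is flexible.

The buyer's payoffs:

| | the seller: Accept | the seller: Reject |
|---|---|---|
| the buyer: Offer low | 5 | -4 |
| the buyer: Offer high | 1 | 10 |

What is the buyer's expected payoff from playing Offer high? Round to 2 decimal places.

E[Offer high] = 0.2·1 + 0.8·10 = 0.2 + 8 = 8.2

8.20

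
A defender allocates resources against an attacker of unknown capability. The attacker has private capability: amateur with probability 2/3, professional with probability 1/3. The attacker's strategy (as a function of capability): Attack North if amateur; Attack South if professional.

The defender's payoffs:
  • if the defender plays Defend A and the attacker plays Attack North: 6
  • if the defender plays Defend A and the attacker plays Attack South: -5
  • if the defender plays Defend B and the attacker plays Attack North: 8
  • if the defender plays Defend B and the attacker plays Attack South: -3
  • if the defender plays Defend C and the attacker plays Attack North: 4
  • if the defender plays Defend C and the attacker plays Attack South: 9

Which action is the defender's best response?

E[Defend A] = 2/3·(6) + 1/3·(-5) = 7/3
E[Defend B] = 2/3·(8) + 1/3·(-3) = 13/3
E[Defend C] = 2/3·(4) + 1/3·(9) = 17/3
Best response: Defend C (17/3 is the largest).

Defend C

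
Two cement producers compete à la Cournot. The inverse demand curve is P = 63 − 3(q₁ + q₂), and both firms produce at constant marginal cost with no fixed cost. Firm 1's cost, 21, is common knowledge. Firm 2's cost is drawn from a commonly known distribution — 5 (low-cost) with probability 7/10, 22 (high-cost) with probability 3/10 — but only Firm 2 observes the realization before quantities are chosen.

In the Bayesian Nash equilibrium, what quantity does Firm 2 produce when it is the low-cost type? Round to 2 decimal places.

Type-c best response for Firm 2: q₂(c) = (63 − c)/6 − q₁/2.
Firm 1 maximizes expected profit; its first-order condition is 63 − 6q₁ − 3E[q₂] − 21 = 0.
Substituting E[q₂] and solving: E[c₂] = 10.1, so q₁ = (63 − 2·21 + 10.1)/9 = 3.45556.
q₂(low-cost) = (63 − 5 − 3·3.45556)/6 = 7.93889.

7.94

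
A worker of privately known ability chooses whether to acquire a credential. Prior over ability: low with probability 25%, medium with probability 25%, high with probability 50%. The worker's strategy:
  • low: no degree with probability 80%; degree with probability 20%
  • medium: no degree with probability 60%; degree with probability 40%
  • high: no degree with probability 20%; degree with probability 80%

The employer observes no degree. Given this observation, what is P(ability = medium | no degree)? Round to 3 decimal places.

0.333

P(no degree) = 0.25·0.8 + 0.25·0.6 + 0.5·0.2 = 0.45
P(medium | no degree) = (0.25·0.6) / 0.45 = 0.15 / 0.45 = 0.333333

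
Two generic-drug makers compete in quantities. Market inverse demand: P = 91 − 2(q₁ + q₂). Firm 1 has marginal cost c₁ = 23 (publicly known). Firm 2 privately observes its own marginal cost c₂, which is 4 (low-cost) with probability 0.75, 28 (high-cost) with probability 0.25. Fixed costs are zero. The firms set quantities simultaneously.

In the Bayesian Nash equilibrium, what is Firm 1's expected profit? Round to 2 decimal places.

168.06

Type-c best response for Firm 2: q₂(c) = (91 − c)/4 − q₁/2.
Firm 1 maximizes expected profit; its first-order condition is 91 − 4q₁ − 2E[q₂] − 23 = 0.
Substituting E[q₂] and solving: E[c₂] = 10, so q₁ = (91 − 2·23 + 10)/6 = 9.16667.
E[P] = 91 − 2·(q₁ + E[q₂]) = 41.3333; Firm 1's expected profit = (E[P] − 23)·q₁ = (41.3333 − 23)·9.16667 = 168.056.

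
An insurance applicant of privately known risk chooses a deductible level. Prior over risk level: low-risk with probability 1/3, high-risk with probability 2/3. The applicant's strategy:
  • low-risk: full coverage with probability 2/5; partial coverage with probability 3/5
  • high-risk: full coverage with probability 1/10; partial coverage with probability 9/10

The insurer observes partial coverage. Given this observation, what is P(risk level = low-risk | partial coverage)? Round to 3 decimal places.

P(partial coverage) = (1/3)·(3/5) + (2/3)·(9/10) = 4/5
P(low-risk | partial coverage) = ((1/3)·(3/5)) / (4/5) = (1/5) / (4/5) = 1/4

0.250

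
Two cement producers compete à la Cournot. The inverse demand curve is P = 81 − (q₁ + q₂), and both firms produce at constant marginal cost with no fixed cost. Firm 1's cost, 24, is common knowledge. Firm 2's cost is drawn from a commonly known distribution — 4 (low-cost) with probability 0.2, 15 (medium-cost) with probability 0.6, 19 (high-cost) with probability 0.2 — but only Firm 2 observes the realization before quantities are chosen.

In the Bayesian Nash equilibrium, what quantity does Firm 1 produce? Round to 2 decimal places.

Firm 2 with cost c maximizes (81 − (q₁+q₂) − c)·q₂, giving q₂(c) = (81 − c − q₁)/2.
E[c₂] = 0.2·4 + 0.6·15 + 0.2·19 = 13.6
Firm 1's FOC against E[q₂] yields q₁ = (81 − 2·24 + E[c₂])/3 = (81 − 48 + 13.6)/3 = 15.5333.

15.53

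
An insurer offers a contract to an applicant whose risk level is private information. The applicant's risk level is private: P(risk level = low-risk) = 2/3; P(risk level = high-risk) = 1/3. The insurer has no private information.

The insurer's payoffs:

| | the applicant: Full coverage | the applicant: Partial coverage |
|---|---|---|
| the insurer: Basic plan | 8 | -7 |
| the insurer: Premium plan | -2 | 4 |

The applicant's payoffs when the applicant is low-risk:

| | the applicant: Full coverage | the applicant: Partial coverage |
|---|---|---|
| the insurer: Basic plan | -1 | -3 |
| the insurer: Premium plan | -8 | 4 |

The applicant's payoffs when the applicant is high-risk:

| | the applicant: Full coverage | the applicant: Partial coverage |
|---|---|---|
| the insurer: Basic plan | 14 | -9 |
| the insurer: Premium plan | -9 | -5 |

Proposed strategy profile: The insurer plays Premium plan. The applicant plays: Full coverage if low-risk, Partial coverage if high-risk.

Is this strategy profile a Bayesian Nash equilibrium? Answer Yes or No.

The insurer plays Premium plan: E[Premium plan] = 2/3·(-2) + 1/3·(4) = 0; E[Basic plan] = 3. Not best-responding. ✗
The applicant (risk level low-risk), facing Premium plan: Full coverage gives -8, Partial coverage gives 4. Proposed Full coverage is not best — profitable deviation exists. ✗
The applicant (risk level high-risk), facing Premium plan: Full coverage gives -9, Partial coverage gives -5. Proposed Partial coverage is best. ✓

No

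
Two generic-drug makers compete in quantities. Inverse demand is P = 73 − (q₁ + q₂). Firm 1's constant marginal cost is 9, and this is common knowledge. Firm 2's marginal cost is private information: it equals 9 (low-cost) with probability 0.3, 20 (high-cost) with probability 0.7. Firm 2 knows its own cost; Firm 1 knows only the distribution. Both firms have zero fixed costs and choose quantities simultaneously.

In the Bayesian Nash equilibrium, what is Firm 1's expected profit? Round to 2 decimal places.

571.21

Type-c best response for Firm 2: q₂(c) = (73 − c)/2 − q₁/2.
Firm 1 maximizes expected profit; its first-order condition is 73 − 2q₁ − E[q₂] − 9 = 0.
Substituting E[q₂] and solving: E[c₂] = 16.7, so q₁ = (73 − 2·9 + 16.7)/3 = 23.9.
E[P] = 73 − (q₁ + E[q₂]) = 32.9; Firm 1's expected profit = (E[P] − 9)·q₁ = (32.9 − 9)·23.9 = 571.21.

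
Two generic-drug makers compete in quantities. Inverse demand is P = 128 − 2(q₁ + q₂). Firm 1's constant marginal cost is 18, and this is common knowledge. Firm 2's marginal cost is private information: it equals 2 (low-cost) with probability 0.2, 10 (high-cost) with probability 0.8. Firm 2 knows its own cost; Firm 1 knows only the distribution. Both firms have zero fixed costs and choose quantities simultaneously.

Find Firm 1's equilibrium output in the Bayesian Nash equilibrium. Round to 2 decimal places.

16.73

Each type of Firm 2 best-responds to q₁; Firm 1 best-responds to the expected q₂ over Firm 2's types.
Firm 2 with cost c maximizes (128 − 2(q₁+q₂) − c)·q₂, giving q₂(c) = (128 − c − 2q₁)/4.
E[c₂] = 0.2·2 + 0.8·10 = 8.4
Firm 1's FOC against E[q₂] yields q₁ = (128 − 2·18 + E[c₂])/6 = (128 − 36 + 8.4)/6 = 16.7333.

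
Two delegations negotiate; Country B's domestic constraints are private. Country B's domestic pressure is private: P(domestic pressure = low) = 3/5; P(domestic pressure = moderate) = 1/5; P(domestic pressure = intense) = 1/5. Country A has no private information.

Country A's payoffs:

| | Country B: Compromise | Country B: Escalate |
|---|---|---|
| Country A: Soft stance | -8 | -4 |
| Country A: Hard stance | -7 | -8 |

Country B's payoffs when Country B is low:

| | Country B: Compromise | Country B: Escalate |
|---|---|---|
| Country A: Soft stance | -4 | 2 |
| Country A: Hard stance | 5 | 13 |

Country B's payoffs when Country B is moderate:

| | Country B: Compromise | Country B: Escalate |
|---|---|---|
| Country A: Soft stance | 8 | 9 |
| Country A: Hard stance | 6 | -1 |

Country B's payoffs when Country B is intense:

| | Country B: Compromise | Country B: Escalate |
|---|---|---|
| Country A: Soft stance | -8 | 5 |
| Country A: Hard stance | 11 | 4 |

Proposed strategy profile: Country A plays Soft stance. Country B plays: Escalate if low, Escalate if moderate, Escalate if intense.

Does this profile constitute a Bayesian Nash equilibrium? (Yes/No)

Yes

A profile is a BNE iff every type of every player is best-responding given beliefs about the other side.
Country A plays Soft stance: E[Soft stance] = 3/5·(-4) + 1/5·(-4) + 1/5·(-4) = -4; E[Hard stance] = -8. Best-responding. ✓
Country B (domestic pressure low), facing Soft stance: Compromise gives -4, Escalate gives 2. Proposed Escalate is best. ✓
Country B (domestic pressure moderate), facing Soft stance: Compromise gives 8, Escalate gives 9. Proposed Escalate is best. ✓
Country B (domestic pressure intense), facing Soft stance: Compromise gives -8, Escalate gives 5. Proposed Escalate is best. ✓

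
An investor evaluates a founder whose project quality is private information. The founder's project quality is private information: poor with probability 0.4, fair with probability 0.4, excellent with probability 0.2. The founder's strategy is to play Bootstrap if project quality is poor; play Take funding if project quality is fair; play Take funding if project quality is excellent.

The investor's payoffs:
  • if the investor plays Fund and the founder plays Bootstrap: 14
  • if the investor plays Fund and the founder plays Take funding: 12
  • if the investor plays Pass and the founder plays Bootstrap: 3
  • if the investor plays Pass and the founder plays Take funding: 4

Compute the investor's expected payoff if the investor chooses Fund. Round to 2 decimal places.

E[Fund] = 0.4·14 + 0.4·12 + 0.2·12 = 5.6 + 4.8 + 2.4 = 12.8

12.80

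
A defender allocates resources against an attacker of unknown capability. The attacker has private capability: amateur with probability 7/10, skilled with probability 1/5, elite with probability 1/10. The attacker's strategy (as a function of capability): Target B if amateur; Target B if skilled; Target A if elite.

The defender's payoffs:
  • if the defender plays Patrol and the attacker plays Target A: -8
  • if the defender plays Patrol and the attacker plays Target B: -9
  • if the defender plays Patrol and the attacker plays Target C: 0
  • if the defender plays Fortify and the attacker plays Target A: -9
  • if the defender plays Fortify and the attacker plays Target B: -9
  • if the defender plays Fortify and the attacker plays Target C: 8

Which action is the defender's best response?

Patrol

E[Patrol] = 7/10·(-9) + 1/5·(-9) + 1/10·(-8) = -89/10
E[Fortify] = 7/10·(-9) + 1/5·(-9) + 1/10·(-9) = -9
Best response: Patrol (-89/10 is the largest).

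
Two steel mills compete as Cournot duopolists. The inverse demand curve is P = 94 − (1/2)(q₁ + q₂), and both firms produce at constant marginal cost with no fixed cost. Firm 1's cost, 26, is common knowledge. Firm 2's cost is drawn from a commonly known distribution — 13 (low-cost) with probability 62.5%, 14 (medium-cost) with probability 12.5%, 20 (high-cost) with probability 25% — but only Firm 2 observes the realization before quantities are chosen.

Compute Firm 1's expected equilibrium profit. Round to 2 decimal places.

Type-c best response for Firm 2: q₂(c) = (94 − c) − q₁/2.
Firm 1 maximizes expected profit; its first-order condition is 94 − q₁ − (1/2)E[q₂] − 26 = 0.
Substituting E[q₂] and solving: E[c₂] = 14.875, so q₁ = (94 − 2·26 + 14.875)/(3/2) = 37.9167.
E[P] = 94 − (1/2)·(q₁ + E[q₂]) = 44.9583; Firm 1's expected profit = (E[P] − 26)·q₁ = (44.9583 − 26)·37.9167 = 718.837.

718.84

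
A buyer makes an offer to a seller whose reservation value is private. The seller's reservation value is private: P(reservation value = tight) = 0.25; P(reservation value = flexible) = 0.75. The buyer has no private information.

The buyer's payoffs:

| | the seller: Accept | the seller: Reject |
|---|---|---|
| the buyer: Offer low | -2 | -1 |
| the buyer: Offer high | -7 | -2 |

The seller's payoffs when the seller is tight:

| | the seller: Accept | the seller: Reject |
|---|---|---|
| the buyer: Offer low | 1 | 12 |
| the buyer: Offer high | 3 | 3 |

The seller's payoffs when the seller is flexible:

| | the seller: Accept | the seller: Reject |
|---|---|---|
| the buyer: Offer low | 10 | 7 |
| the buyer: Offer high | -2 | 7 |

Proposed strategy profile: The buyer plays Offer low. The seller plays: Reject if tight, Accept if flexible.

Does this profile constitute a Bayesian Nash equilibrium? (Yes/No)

Yes

The buyer plays Offer low: E[Offer low] = 0.25·(-1) + 0.75·(-2) = -1.75; E[Offer high] = -5.75. Best-responding. ✓
The seller (reservation value tight), facing Offer low: Accept gives 1, Reject gives 12. Proposed Reject is best. ✓
The seller (reservation value flexible), facing Offer low: Accept gives 10, Reject gives 7. Proposed Accept is best. ✓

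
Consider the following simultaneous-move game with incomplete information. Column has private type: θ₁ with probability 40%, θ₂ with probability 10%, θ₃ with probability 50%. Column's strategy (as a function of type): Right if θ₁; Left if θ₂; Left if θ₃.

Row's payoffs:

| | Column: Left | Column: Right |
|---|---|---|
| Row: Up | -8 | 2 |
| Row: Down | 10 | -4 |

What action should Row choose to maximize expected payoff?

Down

Compute Row's expected payoff for each action, taking the expectation over Column's type.
E[Up] = 0.4·(2) + 0.1·(-8) + 0.5·(-8) = -4
E[Down] = 0.4·(-4) + 0.1·(10) + 0.5·(10) = 4.4
Best response: Down (4.4 is the largest).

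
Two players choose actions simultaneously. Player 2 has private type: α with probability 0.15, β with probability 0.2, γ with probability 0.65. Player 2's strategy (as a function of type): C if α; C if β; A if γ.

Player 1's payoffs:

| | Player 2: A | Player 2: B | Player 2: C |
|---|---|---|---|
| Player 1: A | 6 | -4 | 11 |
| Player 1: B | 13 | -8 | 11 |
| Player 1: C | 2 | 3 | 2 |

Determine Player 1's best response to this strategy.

E[A] = 0.15·(11) + 0.2·(11) + 0.65·(6) = 7.75
E[B] = 0.15·(11) + 0.2·(11) + 0.65·(13) = 12.3
E[C] = 0.15·(2) + 0.2·(2) + 0.65·(2) = 2
Best response: B (12.3 is the largest).

B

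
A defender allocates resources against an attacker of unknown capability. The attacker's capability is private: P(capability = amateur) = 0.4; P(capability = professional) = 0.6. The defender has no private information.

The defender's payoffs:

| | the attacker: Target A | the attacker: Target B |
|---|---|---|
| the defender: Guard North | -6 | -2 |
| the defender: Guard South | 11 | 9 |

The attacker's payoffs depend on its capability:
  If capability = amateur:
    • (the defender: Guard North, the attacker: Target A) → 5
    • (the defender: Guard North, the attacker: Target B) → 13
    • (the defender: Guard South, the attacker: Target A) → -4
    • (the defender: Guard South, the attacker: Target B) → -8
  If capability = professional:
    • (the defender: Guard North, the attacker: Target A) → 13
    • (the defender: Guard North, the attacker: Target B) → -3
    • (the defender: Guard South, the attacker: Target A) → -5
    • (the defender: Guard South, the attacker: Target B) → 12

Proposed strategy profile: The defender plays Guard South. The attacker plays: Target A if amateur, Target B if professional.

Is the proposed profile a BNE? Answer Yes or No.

The defender plays Guard South: E[Guard South] = 0.4·(11) + 0.6·(9) = 9.8; E[Guard North] = -3.6. Best-responding. ✓
The attacker (capability amateur), facing Guard South: Target A gives -4, Target B gives -8. Proposed Target A is best. ✓
The attacker (capability professional), facing Guard South: Target A gives -5, Target B gives 12. Proposed Target B is best. ✓

Yes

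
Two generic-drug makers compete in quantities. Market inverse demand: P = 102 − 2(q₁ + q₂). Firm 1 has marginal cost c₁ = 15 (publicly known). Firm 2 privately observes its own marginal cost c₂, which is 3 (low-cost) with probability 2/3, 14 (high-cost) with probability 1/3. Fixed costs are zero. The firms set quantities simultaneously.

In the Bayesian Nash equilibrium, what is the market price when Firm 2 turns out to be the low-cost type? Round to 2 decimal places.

39.39

Firm 2 with cost c maximizes (102 − 2(q₁+q₂) − c)·q₂, giving q₂(c) = (102 − c − 2q₁)/4.
E[c₂] = 2/3·3 + 1/3·14 = 6.66667
Firm 1's FOC against E[q₂] yields q₁ = (102 − 2·15 + E[c₂])/6 = (102 − 30 + 6.66667)/6 = 13.1111.
q₂(low-cost) = 18.1944, so P = 102 − 2·(13.1111 + 18.1944) = 39.3889.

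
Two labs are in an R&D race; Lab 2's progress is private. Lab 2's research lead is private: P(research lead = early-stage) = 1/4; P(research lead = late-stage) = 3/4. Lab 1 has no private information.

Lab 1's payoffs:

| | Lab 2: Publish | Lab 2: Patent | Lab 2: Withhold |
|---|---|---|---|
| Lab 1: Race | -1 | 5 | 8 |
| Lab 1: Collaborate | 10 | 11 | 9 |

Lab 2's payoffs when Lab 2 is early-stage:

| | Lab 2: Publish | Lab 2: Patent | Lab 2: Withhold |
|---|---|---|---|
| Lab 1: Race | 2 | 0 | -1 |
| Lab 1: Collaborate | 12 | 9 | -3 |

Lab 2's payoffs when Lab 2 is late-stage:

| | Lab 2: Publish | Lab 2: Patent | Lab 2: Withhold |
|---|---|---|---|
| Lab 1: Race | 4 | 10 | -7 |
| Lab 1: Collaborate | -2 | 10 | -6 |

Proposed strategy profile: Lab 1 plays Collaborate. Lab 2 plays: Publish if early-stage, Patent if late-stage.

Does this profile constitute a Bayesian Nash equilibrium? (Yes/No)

Lab 1 plays Collaborate: E[Collaborate] = 1/4·(10) + 3/4·(11) = 43/4; E[Race] = 7/2. Best-responding. ✓
Lab 2 (research lead early-stage), facing Collaborate: Publish gives 12, Patent gives 9, Withhold gives -3. Proposed Publish is best. ✓
Lab 2 (research lead late-stage), facing Collaborate: Publish gives -2, Patent gives 10, Withhold gives -6. Proposed Patent is best. ✓

Yes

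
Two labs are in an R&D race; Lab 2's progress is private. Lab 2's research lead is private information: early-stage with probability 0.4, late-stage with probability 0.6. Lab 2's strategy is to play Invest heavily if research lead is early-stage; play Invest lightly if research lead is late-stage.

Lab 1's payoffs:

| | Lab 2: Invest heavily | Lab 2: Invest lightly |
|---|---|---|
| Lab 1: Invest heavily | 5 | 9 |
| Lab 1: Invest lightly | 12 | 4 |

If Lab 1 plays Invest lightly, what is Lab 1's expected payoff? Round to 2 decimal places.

7.20

E[Invest lightly] = 0.4·12 + 0.6·4 = 4.8 + 2.4 = 7.2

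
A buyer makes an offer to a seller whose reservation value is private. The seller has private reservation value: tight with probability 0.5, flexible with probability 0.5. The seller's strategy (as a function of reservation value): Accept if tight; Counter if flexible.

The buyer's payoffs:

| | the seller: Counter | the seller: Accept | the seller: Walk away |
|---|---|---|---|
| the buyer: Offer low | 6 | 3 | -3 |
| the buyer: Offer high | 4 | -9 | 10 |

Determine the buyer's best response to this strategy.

E[Offer low] = 0.5·(3) + 0.5·(6) = 4.5
E[Offer high] = 0.5·(-9) + 0.5·(4) = -2.5
Best response: Offer low (4.5 is the largest).

Offer low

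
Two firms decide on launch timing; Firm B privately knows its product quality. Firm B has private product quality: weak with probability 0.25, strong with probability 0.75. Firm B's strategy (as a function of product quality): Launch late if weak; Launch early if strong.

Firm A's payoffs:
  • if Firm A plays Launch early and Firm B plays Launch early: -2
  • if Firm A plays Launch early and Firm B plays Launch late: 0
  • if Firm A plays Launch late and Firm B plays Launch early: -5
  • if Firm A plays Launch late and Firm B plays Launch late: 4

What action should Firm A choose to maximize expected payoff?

Compute Firm A's expected payoff for each action, taking the expectation over Firm B's type.
E[Launch early] = 0.25·(0) + 0.75·(-2) = -1.5
E[Launch late] = 0.25·(4) + 0.75·(-5) = -2.75
Best response: Launch early (-1.5 is the largest).

Launch early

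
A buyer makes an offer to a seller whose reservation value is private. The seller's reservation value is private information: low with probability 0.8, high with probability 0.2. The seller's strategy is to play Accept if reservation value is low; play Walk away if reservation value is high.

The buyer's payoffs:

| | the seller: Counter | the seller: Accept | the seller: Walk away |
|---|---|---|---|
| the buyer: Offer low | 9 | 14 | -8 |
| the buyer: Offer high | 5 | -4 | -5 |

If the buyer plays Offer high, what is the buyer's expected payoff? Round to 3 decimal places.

-4.200

Take the expectation over the seller's reservation value, weighting each type's action by its prior probability.
E[Offer high] = 0.8·(-4) + 0.2·(-5) = (-3.2) + (-1) = -4.2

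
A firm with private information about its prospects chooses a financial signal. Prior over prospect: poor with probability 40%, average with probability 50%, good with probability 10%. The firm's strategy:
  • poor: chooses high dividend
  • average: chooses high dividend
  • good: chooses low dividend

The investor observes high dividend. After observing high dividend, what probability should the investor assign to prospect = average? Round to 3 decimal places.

0.556

Apply Bayes' rule using the sender's strategy as the likelihood.
P(high dividend) = 0.4·1 + 0.5·1 + 0.1·0 = 0.9
P(average | high dividend) = (0.5·1) / 0.9 = 0.5 / 0.9 = 0.555556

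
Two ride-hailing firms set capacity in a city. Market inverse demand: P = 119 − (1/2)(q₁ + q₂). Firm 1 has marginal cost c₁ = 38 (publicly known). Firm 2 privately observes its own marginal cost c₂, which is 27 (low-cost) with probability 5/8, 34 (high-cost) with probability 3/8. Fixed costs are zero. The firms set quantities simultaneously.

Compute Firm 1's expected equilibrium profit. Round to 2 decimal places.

1172.09

Each type of Firm 2 best-responds to q₁; Firm 1 best-responds to the expected q₂ over Firm 2's types.
Firm 2 with cost c maximizes (119 − (1/2)(q₁+q₂) − c)·q₂, giving q₂(c) = (119 − c − (1/2)q₁).
E[c₂] = 5/8·27 + 3/8·34 = 29.625
Firm 1's FOC against E[q₂] yields q₁ = (119 − 2·38 + E[c₂])/(3/2) = (119 − 76 + 29.625)/(3/2) = 48.4167.
E[P] = 119 − (1/2)·(q₁ + E[q₂]) = 62.2083; Firm 1's expected profit = (E[P] − 38)·q₁ = (62.2083 − 38)·48.4167 = 1172.09.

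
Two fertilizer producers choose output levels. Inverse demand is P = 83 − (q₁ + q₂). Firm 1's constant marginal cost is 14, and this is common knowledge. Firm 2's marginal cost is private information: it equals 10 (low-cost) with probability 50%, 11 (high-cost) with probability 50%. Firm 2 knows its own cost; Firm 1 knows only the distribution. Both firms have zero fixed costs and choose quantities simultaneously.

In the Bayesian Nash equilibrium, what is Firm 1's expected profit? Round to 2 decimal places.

476.69

Each type of Firm 2 best-responds to q₁; Firm 1 best-responds to the expected q₂ over Firm 2's types.
Firm 2 with cost c maximizes (83 − (q₁+q₂) − c)·q₂, giving q₂(c) = (83 − c − q₁)/2.
E[c₂] = 0.5·10 + 0.5·11 = 10.5
Firm 1's FOC against E[q₂] yields q₁ = (83 − 2·14 + E[c₂])/3 = (83 − 28 + 10.5)/3 = 21.8333.
E[P] = 83 − (q₁ + E[q₂]) = 35.8333; Firm 1's expected profit = (E[P] − 14)·q₁ = (35.8333 − 14)·21.8333 = 476.694.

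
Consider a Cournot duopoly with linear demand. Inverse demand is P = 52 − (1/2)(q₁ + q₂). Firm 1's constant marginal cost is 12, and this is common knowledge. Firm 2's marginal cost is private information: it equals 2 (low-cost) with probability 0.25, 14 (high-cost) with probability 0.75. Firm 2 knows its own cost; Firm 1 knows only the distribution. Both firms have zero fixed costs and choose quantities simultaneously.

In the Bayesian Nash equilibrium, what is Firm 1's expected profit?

338

Firm 2 with cost c maximizes (52 − (1/2)(q₁+q₂) − c)·q₂, giving q₂(c) = (52 − c − (1/2)q₁).
E[c₂] = 0.25·2 + 0.75·14 = 11
Firm 1's FOC against E[q₂] yields q₁ = (52 − 2·12 + E[c₂])/(3/2) = (52 − 24 + 11)/(3/2) = 26.
E[P] = 52 − (1/2)·(q₁ + E[q₂]) = 25; Firm 1's expected profit = (E[P] − 12)·q₁ = (25 − 12)·26 = 338.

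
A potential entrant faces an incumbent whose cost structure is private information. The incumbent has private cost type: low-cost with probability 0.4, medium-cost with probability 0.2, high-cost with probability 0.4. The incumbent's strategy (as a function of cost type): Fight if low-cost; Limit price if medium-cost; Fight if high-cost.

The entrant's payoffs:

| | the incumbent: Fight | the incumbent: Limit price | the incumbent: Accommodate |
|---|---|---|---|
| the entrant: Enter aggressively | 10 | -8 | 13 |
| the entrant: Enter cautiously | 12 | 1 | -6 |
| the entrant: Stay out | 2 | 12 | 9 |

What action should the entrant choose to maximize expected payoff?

Compute the entrant's expected payoff for each action, taking the expectation over the incumbent's type.
E[Enter aggressively] = 0.4·(10) + 0.2·(-8) + 0.4·(10) = 6.4
E[Enter cautiously] = 0.4·(12) + 0.2·(1) + 0.4·(12) = 9.8
E[Stay out] = 0.4·(2) + 0.2·(12) + 0.4·(2) = 4
Best response: Enter cautiously (9.8 is the largest).

Enter cautiously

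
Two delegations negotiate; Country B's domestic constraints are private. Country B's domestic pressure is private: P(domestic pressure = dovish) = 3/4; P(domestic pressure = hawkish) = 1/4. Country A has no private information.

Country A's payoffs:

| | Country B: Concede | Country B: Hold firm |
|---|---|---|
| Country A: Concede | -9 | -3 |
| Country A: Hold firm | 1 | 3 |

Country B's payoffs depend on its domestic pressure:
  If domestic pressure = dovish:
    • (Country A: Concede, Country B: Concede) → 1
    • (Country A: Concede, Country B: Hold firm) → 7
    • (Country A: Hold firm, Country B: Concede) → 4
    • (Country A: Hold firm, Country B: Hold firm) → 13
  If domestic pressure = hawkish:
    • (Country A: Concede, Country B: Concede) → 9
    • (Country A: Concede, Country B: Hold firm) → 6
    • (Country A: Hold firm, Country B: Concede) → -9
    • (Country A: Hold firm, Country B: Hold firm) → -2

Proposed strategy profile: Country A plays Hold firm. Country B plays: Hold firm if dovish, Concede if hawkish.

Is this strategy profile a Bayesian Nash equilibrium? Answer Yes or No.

Country A plays Hold firm: E[Hold firm] = 3/4·(3) + 1/4·(1) = 5/2; E[Concede] = -9/2. Best-responding. ✓
Country B (domestic pressure dovish), facing Hold firm: Concede gives 4, Hold firm gives 13. Proposed Hold firm is best. ✓
Country B (domestic pressure hawkish), facing Hold firm: Concede gives -9, Hold firm gives -2. Proposed Concede is not best — profitable deviation exists. ✗

No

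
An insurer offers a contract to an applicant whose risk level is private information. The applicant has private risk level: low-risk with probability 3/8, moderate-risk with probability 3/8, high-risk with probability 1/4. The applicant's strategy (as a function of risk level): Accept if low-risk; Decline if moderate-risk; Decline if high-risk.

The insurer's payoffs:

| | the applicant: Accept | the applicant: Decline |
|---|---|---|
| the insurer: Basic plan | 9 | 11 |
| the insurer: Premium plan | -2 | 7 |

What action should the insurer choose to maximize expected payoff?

Basic plan

Compute the insurer's expected payoff for each action, taking the expectation over the applicant's type.
E[Basic plan] = 3/8·(9) + 3/8·(11) + 1/4·(11) = 41/4
E[Premium plan] = 3/8·(-2) + 3/8·(7) + 1/4·(7) = 29/8
Best response: Basic plan (41/4 is the largest).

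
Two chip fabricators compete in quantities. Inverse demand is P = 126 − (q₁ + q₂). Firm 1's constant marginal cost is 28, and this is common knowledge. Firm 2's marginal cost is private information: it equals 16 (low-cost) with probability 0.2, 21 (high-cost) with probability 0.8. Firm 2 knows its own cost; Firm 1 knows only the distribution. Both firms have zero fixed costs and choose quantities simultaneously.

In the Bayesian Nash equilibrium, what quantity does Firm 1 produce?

Type-c best response for Firm 2: q₂(c) = (126 − c)/2 − q₁/2.
Firm 1 maximizes expected profit; its first-order condition is 126 − 2q₁ − E[q₂] − 28 = 0.
Substituting E[q₂] and solving: E[c₂] = 20, so q₁ = (126 − 2·28 + 20)/3 = 30.

30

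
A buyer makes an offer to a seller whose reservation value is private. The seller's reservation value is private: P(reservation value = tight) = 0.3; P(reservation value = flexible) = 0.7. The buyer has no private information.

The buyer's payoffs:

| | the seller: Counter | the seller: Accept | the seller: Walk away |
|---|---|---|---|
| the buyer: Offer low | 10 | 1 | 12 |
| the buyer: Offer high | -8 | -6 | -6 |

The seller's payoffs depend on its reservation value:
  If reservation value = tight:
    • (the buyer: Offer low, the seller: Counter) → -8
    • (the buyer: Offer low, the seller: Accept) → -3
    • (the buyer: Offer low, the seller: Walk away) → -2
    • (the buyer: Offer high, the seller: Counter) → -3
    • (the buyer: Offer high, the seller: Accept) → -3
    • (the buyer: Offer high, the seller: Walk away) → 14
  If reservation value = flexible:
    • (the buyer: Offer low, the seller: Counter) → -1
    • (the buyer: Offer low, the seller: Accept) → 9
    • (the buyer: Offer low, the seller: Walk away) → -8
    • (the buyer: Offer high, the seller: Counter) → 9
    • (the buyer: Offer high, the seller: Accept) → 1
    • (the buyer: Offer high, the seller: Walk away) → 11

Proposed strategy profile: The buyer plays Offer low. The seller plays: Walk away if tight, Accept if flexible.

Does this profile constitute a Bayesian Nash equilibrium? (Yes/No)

Yes

The buyer plays Offer low: E[Offer low] = 0.3·(12) + 0.7·(1) = 4.3; E[Offer high] = -6. Best-responding. ✓
The seller (reservation value tight), facing Offer low: Counter gives -8, Accept gives -3, Walk away gives -2. Proposed Walk away is best. ✓
The seller (reservation value flexible), facing Offer low: Counter gives -1, Accept gives 9, Walk away gives -8. Proposed Accept is best. ✓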